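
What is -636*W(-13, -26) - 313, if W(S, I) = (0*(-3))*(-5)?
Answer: -313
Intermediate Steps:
W(S, I) = 0 (W(S, I) = 0*(-5) = 0)
-636*W(-13, -26) - 313 = -636*0 - 313 = 0 - 313 = -313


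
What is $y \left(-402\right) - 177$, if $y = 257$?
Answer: $-103491$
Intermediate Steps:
$y \left(-402\right) - 177 = 257 \left(-402\right) - 177 = -103314 - 177 = -103491$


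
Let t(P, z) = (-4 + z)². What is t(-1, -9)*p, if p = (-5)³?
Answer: -21125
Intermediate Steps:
p = -125
t(-1, -9)*p = (-4 - 9)²*(-125) = (-13)²*(-125) = 169*(-125) = -21125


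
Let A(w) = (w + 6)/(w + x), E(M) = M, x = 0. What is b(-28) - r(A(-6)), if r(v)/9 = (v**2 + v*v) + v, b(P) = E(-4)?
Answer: -4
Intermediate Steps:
b(P) = -4
A(w) = (6 + w)/w (A(w) = (w + 6)/(w + 0) = (6 + w)/w)
r(v) = 9*v + 18*v**2 (r(v) = 9*((v**2 + v*v) + v) = 9*((v**2 + v**2) + v) = 9*(2*v**2 + v) = 9*(v + 2*v**2) = 9*v + 18*v**2)
b(-28) - r(A(-6)) = -4 - 9*(6 - 6)/(-6)*(1 + 2*((6 - 6)/(-6))) = -4 - 9*(-1/6*0)*(1 + 2*(-1/6*0)) = -4 - 9*0*(1 + 2*0) = -4 - 9*0*(1 + 0) = -4 - 9*0 = -4 - 1*0 = -4 + 0 = -4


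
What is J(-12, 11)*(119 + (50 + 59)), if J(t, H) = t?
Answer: -2736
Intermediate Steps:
J(-12, 11)*(119 + (50 + 59)) = -12*(119 + (50 + 59)) = -12*(119 + 109) = -12*228 = -2736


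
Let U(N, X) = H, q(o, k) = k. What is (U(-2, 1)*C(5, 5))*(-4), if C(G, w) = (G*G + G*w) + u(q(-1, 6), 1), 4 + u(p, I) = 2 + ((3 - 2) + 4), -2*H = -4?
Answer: -424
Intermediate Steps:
H = 2 (H = -1/2*(-4) = 2)
U(N, X) = 2
u(p, I) = 3 (u(p, I) = -4 + (2 + ((3 - 2) + 4)) = -4 + (2 + (1 + 4)) = -4 + (2 + 5) = -4 + 7 = 3)
C(G, w) = 3 + G**2 + G*w (C(G, w) = (G*G + G*w) + 3 = (G**2 + G*w) + 3 = 3 + G**2 + G*w)
(U(-2, 1)*C(5, 5))*(-4) = (2*(3 + 5**2 + 5*5))*(-4) = (2*(3 + 25 + 25))*(-4) = (2*53)*(-4) = 106*(-4) = -424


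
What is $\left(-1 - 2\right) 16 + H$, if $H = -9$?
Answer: $-57$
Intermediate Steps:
$\left(-1 - 2\right) 16 + H = \left(-1 - 2\right) 16 - 9 = \left(-3\right) 16 - 9 = -48 - 9 = -57$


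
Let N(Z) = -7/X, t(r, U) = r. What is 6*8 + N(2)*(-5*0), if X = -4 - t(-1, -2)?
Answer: 48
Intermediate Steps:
X = -3 (X = -4 - 1*(-1) = -4 + 1 = -3)
N(Z) = 7/3 (N(Z) = -7/(-3) = -7*(-1/3) = 7/3)
6*8 + N(2)*(-5*0) = 6*8 + 7*(-5*0)/3 = 48 + (7/3)*0 = 48 + 0 = 48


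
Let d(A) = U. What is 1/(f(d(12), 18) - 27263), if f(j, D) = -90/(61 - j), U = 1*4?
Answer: -19/518027 ≈ -3.6678e-5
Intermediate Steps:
U = 4
d(A) = 4
1/(f(d(12), 18) - 27263) = 1/(90/(-61 + 4) - 27263) = 1/(90/(-57) - 27263) = 1/(90*(-1/57) - 27263) = 1/(-30/19 - 27263) = 1/(-518027/19) = -19/518027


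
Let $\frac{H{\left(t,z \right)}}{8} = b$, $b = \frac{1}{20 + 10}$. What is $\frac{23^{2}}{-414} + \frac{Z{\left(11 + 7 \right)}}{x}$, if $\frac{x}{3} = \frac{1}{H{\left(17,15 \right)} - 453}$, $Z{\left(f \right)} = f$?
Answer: $- \frac{244591}{90} \approx -2717.7$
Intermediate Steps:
$b = \frac{1}{30} \approx 0.033333$
$H{\left(t,z \right)} = \frac{4}{15}$ ($H{\left(t,z \right)} = 8 \cdot \frac{1}{30} = \frac{4}{15}$)
$x = - \frac{45}{6791}$ ($x = \frac{3}{\frac{4}{15} - 453} = \frac{3}{- \frac{6791}{15}} = 3 \left(- \frac{15}{6791}\right) = - \frac{45}{6791} \approx -0.0066264$)
$\frac{23^{2}}{-414} + \frac{Z{\left(11 + 7 \right)}}{x} = \frac{23^{2}}{-414} + \frac{11 + 7}{- \frac{45}{6791}} = 529 \left(- \frac{1}{414}\right) + 18 \left(- \frac{6791}{45}\right) = - \frac{23}{18} - \frac{13582}{5} = - \frac{244591}{90}$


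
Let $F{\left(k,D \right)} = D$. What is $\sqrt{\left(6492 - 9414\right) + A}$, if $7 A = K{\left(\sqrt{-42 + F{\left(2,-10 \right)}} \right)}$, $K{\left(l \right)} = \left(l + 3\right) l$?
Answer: $\frac{\sqrt{-143542 + 42 i \sqrt{13}}}{7} \approx 0.02855 + 54.124 i$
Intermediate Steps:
$K{\left(l \right)} = l \left(3 + l\right)$ ($K{\left(l \right)} = \left(3 + l\right) l = l \left(3 + l\right)$)
$A = \frac{2 i \sqrt{13} \left(3 + 2 i \sqrt{13}\right)}{7}$ ($A = \frac{\sqrt{-42 - 10} \left(3 + \sqrt{-42 - 10}\right)}{7} = \frac{\sqrt{-52} \left(3 + \sqrt{-52}\right)}{7} = \frac{2 i \sqrt{13} \left(3 + 2 i \sqrt{13}\right)}{7} \approx -7.4286 + 3.0905 i$)
$\sqrt{\left(6492 - 9414\right) + A} = \sqrt{\left(6492 - 9414\right) - \left(\frac{52}{7} - \frac{6 i \sqrt{13}}{7}\right)} = \sqrt{-2922 - \left(\frac{52}{7} - \frac{6 i \sqrt{13}}{7}\right)} = \sqrt{- \frac{20506}{7} + \frac{6 i \sqrt{13}}{7}}$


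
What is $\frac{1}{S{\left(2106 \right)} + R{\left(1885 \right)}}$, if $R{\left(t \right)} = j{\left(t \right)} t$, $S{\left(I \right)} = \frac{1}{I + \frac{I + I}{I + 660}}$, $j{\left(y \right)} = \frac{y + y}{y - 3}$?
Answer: $\frac{914245488}{3452200140601} \approx 0.00026483$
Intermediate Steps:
$j{\left(y \right)} = \frac{2 y}{-3 + y}$
$S{\left(I \right)} = \frac{1}{I + \frac{2 I}{660 + I}}$
$R{\left(t \right)} = \frac{2 t^{2}}{-3 + t}$ ($R{\left(t \right)} = \frac{2 t}{-3 + t} t = \frac{2 t^{2}}{-3 + t}$)
$\frac{1}{S{\left(2106 \right)} + R{\left(1885 \right)}} = \frac{1}{\frac{660 + 2106}{2106 \left(662 + 2106\right)} + \frac{2 \cdot 1885^{2}}{-3 + 1885}} = \frac{1}{\frac{1}{2106} \cdot \frac{1}{2768} \cdot 2766 + 2 \cdot 3553225 \cdot \frac{1}{1882}} = \frac{1}{\frac{461}{971568} + \frac{3553225}{941}} = \frac{1}{\frac{3452200140601}{914245488}} = \frac{914245488}{3452200140601}$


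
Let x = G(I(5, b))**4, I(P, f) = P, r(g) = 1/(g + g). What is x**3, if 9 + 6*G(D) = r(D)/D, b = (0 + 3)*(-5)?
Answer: 67136097368206902852275559609601/531441000000000000000000000000 ≈ 126.33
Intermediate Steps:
r(g) = 1/(2*g)
b = -15 (b = 3*(-5) = -15)
G(D) = -3/2 + 1/(12*D**2) (G(D) = -3/2 + ((1/(2*D))/D)/6 = -3/2 + (1/(2*D**2))/6 = -3/2 + 1/(12*D**2))
x = 40642963201/8100000000 (x = (-3/2 + (1/12)/5**2)**4 = (-3/2 + (1/12)*(1/25))**4 = (-3/2 + 1/300)**4 = (-449/300)**4 = 40642963201/8100000000 ≈ 5.0176)
x**3 = (40642963201/8100000000)**3 = 67136097368206902852275559609601/531441000000000000000000000000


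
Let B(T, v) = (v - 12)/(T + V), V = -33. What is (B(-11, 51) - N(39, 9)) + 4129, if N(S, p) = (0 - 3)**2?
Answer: 181241/44 ≈ 4119.1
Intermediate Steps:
B(T, v) = (-12 + v)/(-33 + T) (B(T, v) = (v - 12)/(T - 33) = (-12 + v)/(-33 + T))
N(S, p) = 9 (N(S, p) = (-3)**2 = 9)
(B(-11, 51) - N(39, 9)) + 4129 = ((-12 + 51)/(-33 - 11) - 1*9) + 4129 = (39/(-44) - 9) + 4129 = (-1/44*39 - 9) + 4129 = (-39/44 - 9) + 4129 = -435/44 + 4129 = 181241/44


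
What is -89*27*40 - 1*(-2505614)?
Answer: 2409494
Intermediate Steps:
-89*27*40 - 1*(-2505614) = -2403*40 + 2505614 = -96120 + 2505614 = 2409494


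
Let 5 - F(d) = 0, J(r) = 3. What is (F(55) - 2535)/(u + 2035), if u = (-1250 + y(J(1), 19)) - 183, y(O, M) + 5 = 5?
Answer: -1265/301 ≈ -4.2027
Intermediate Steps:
y(O, M) = 0 (y(O, M) = -5 + 5 = 0)
F(d) = 5 (F(d) = 5 - 1*0 = 5 + 0 = 5)
u = -1433 (u = (-1250 + 0) - 183 = -1250 - 183 = -1433)
(F(55) - 2535)/(u + 2035) = (5 - 2535)/(-1433 + 2035) = -2530/602 = -2530*1/602 = -1265/301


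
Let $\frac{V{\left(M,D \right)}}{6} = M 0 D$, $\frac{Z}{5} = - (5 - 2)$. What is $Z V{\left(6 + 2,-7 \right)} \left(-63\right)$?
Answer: $0$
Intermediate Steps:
$Z = -15$ ($Z = 5 \left(- (5 - 2)\right) = 5 \left(\left(-1\right) 3\right) = 5 \left(-3\right) = -15$)
$V{\left(M,D \right)} = 0$ ($V{\left(M,D \right)} = 6 M 0 D = 6 \cdot 0 D = 6 \cdot 0 = 0$)
$Z V{\left(6 + 2,-7 \right)} \left(-63\right) = \left(-15\right) 0 \left(-63\right) = 0 \left(-63\right) = 0$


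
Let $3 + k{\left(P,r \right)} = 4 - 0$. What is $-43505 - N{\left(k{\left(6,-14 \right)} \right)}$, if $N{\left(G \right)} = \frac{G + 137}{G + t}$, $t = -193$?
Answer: $- \frac{1392137}{32} \approx -43504.0$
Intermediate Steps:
$k{\left(P,r \right)} = 1$ ($k{\left(P,r \right)} = -3 + \left(4 - 0\right) = -3 + \left(4 + 0\right) = -3 + 4 = 1$)
$N{\left(G \right)} = \frac{137 + G}{-193 + G}$ ($N{\left(G \right)} = \frac{G + 137}{G - 193} = \frac{137 + G}{-193 + G}$)
$-43505 - N{\left(k{\left(6,-14 \right)} \right)} = -43505 - \frac{137 + 1}{-193 + 1} = -43505 - \frac{1}{-192} \cdot 138 = -43505 - \left(- \frac{1}{192}\right) 138 = -43505 - - \frac{23}{32} = -43505 + \frac{23}{32} = - \frac{1392137}{32}$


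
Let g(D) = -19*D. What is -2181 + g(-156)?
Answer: 783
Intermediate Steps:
-2181 + g(-156) = -2181 - 19*(-156) = -2181 + 2964 = 783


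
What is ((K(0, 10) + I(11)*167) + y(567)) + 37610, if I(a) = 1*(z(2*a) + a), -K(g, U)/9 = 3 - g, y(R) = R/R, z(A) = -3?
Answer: 38920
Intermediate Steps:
y(R) = 1
K(g, U) = -27 + 9*g (K(g, U) = -9*(3 - g) = -27 + 9*g)
I(a) = -3 + a (I(a) = 1*(-3 + a) = -3 + a)
((K(0, 10) + I(11)*167) + y(567)) + 37610 = (((-27 + 9*0) + (-3 + 11)*167) + 1) + 37610 = (((-27 + 0) + 8*167) + 1) + 37610 = ((-27 + 1336) + 1) + 37610 = (1309 + 1) + 37610 = 1310 + 37610 = 38920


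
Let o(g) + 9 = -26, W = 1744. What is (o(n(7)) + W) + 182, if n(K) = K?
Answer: 1891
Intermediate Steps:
o(g) = -35 (o(g) = -9 - 26 = -35)
(o(n(7)) + W) + 182 = (-35 + 1744) + 182 = 1709 + 182 = 1891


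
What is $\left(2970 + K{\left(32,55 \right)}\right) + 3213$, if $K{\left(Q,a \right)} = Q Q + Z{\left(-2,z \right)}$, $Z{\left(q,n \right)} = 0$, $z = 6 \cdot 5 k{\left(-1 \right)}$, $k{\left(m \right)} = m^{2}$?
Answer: $7207$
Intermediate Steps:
$z = 30$ ($z = 6 \cdot 5 \left(-1\right)^{2} = 30 \cdot 1 = 30$)
$K{\left(Q,a \right)} = Q^{2}$ ($K{\left(Q,a \right)} = Q Q + 0 = Q^{2} + 0 = Q^{2}$)
$\left(2970 + K{\left(32,55 \right)}\right) + 3213 = \left(2970 + 32^{2}\right) + 3213 = \left(2970 + 1024\right) + 3213 = 3994 + 3213 = 7207$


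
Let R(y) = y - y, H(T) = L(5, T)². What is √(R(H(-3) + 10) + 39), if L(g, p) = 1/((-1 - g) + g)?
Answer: √39 ≈ 6.2450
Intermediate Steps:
L(g, p) = -1 (L(g, p) = 1/(-1) = -1)
H(T) = 1 (H(T) = (-1)² = 1)
R(y) = 0
√(R(H(-3) + 10) + 39) = √(0 + 39) = √39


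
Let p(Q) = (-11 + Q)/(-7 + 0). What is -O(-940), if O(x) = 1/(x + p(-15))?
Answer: 7/6554 ≈ 0.0010681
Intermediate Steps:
p(Q) = 11/7 - Q/7 (p(Q) = (-11 + Q)/(-7) = (-11 + Q)*(-⅐) = 11/7 - Q/7)
O(x) = 1/(26/7 + x) (O(x) = 1/(x + (11/7 - ⅐*(-15))) = 1/(x + (11/7 + 15/7)) = 1/(x + 26/7) = 1/(26/7 + x))
-O(-940) = -7/(26 + 7*(-940)) = -7/(26 - 6580) = -7/(-6554) = -7*(-1)/6554 = -1*(-7/6554) = 7/6554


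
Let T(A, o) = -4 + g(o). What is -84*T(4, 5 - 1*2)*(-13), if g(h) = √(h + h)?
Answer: -4368 + 1092*√6 ≈ -1693.2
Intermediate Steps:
g(h) = √2*√h (g(h) = √(2*h) = √2*√h)
T(A, o) = -4 + √2*√o
-84*T(4, 5 - 1*2)*(-13) = -84*(-4 + √2*√(5 - 1*2))*(-13) = -84*(-4 + √2*√(5 - 2))*(-13) = -84*(-4 + √2*√3)*(-13) = -84*(-4 + √6)*(-13) = (336 - 84*√6)*(-13) = -4368 + 1092*√6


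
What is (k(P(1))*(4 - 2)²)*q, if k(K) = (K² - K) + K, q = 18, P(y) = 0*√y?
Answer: 0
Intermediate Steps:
P(y) = 0
k(K) = K²
(k(P(1))*(4 - 2)²)*q = (0²*(4 - 2)²)*18 = (0*2²)*18 = (0*4)*18 = 0*18 = 0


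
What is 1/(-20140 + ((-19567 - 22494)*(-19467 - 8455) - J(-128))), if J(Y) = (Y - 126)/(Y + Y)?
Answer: 128/150324108929 ≈ 8.5149e-10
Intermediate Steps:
J(Y) = (-126 + Y)/(2*Y) (J(Y) = (-126 + Y)/((2*Y)) = (-126 + Y)*(1/(2*Y)) = (-126 + Y)/(2*Y))
1/(-20140 + ((-19567 - 22494)*(-19467 - 8455) - J(-128))) = 1/(-20140 + ((-19567 - 22494)*(-19467 - 8455) - (-126 - 128)/(2*(-128)))) = 1/(-20140 + (-42061*(-27922) - (-1)*(-254)/(2*128))) = 1/(-20140 + (1174427242 - 1*127/128)) = 1/(-20140 + (1174427242 - 127/128)) = 1/(-20140 + 150326686849/128) = 1/(150324108929/128) = 128/150324108929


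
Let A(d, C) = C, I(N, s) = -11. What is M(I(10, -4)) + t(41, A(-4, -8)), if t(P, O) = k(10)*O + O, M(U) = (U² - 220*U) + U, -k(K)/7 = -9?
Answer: 2018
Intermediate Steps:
k(K) = 63 (k(K) = -7*(-9) = 63)
M(U) = U² - 219*U
t(P, O) = 64*O (t(P, O) = 63*O + O = 64*O)
M(I(10, -4)) + t(41, A(-4, -8)) = -11*(-219 - 11) + 64*(-8) = -11*(-230) - 512 = 2530 - 512 = 2018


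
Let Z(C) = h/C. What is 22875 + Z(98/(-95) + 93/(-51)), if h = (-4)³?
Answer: 105579985/4611 ≈ 22897.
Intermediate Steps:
h = -64
Z(C) = -64/C
22875 + Z(98/(-95) + 93/(-51)) = 22875 - 64/(98/(-95) + 93/(-51)) = 22875 - 64/(98*(-1/95) + 93*(-1/51)) = 22875 - 64/(-98/95 - 31/17) = 22875 - 64/(-4611/1615) = 22875 - 64*(-1615/4611) = 22875 + 103360/4611 = 105579985/4611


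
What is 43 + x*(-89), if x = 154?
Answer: -13663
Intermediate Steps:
43 + x*(-89) = 43 + 154*(-89) = 43 - 13706 = -13663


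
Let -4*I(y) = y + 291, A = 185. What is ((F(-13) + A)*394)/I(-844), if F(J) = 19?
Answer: 321504/553 ≈ 581.38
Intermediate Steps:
I(y) = -291/4 - y/4 (I(y) = -(y + 291)/4 = -(291 + y)/4 = -291/4 - y/4)
((F(-13) + A)*394)/I(-844) = ((19 + 185)*394)/(-291/4 - ¼*(-844)) = (204*394)/(-291/4 + 211) = 80376/(553/4) = 80376*(4/553) = 321504/553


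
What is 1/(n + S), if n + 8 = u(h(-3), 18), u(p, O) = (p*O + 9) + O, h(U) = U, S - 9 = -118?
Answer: -1/144 ≈ -0.0069444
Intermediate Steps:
S = -109 (S = 9 - 118 = -109)
u(p, O) = 9 + O + O*p (u(p, O) = (O*p + 9) + O = (9 + O*p) + O = 9 + O + O*p)
n = -35 (n = -8 + (9 + 18 + 18*(-3)) = -8 + (9 + 18 - 54) = -8 - 27 = -35)
1/(n + S) = 1/(-35 - 109) = 1/(-144) = -1/144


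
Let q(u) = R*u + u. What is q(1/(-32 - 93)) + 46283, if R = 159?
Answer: 1157043/25 ≈ 46282.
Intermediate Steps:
q(u) = 160*u (q(u) = 159*u + u = 160*u)
q(1/(-32 - 93)) + 46283 = 160/(-32 - 93) + 46283 = 160/(-125) + 46283 = 160*(-1/125) + 46283 = -32/25 + 46283 = 1157043/25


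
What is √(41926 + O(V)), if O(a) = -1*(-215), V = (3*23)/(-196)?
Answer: √42141 ≈ 205.28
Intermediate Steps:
V = -69/196 (V = 69*(-1/196) = -69/196 ≈ -0.35204)
O(a) = 215
√(41926 + O(V)) = √(41926 + 215) = √42141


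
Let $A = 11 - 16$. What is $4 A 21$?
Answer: $-420$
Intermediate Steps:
$A = -5$ ($A = 11 - 16 = -5$)
$4 A 21 = 4 \left(-5\right) 21 = \left(-20\right) 21 = -420$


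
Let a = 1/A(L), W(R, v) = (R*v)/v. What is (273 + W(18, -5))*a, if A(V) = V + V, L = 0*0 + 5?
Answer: 291/10 ≈ 29.100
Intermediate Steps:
W(R, v) = R
L = 5 (L = 0 + 5 = 5)
A(V) = 2*V
a = ⅒ (a = 1/(2*5) = 1/10 = ⅒ ≈ 0.10000)
(273 + W(18, -5))*a = (273 + 18)*(⅒) = 291*(⅒) = 291/10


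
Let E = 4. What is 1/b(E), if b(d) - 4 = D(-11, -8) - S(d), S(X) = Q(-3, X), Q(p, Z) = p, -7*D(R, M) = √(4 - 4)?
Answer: ⅐ ≈ 0.14286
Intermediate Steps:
D(R, M) = 0 (D(R, M) = -√(4 - 4)/7 = -√0/7 = -⅐*0 = 0)
S(X) = -3
b(d) = 7 (b(d) = 4 + (0 - 1*(-3)) = 4 + (0 + 3) = 4 + 3 = 7)
1/b(E) = 1/7 = ⅐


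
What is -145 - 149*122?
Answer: -18323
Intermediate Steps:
-145 - 149*122 = -145 - 18178 = -18323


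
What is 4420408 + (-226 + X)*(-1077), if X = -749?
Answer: 5470483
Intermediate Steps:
4420408 + (-226 + X)*(-1077) = 4420408 + (-226 - 749)*(-1077) = 4420408 - 975*(-1077) = 4420408 + 1050075 = 5470483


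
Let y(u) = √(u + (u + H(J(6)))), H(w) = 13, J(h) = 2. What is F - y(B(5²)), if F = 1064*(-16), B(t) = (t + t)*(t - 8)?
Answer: -17024 - √1713 ≈ -17065.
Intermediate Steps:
B(t) = 2*t*(-8 + t) (B(t) = (2*t)*(-8 + t) = 2*t*(-8 + t))
y(u) = √(13 + 2*u) (y(u) = √(u + (u + 13)) = √(u + (13 + u)) = √(13 + 2*u))
F = -17024
F - y(B(5²)) = -17024 - √(13 + 2*(2*5²*(-8 + 5²))) = -17024 - √(13 + 2*(2*25*(-8 + 25))) = -17024 - √(13 + 2*(2*25*17)) = -17024 - √(13 + 2*850) = -17024 - √(13 + 1700) = -17024 - √1713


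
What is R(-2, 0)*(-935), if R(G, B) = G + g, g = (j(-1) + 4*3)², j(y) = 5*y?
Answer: -43945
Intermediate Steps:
g = 49 (g = (5*(-1) + 4*3)² = (-5 + 12)² = 7² = 49)
R(G, B) = 49 + G (R(G, B) = G + 49 = 49 + G)
R(-2, 0)*(-935) = (49 - 2)*(-935) = 47*(-935) = -43945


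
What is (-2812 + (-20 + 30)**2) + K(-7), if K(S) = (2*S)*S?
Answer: -2614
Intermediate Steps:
K(S) = 2*S**2
(-2812 + (-20 + 30)**2) + K(-7) = (-2812 + (-20 + 30)**2) + 2*(-7)**2 = (-2812 + 10**2) + 2*49 = (-2812 + 100) + 98 = -2712 + 98 = -2614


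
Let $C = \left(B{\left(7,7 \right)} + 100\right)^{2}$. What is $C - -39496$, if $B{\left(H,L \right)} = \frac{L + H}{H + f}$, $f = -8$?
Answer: $46892$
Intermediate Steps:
$B{\left(H,L \right)} = \frac{H + L}{-8 + H}$ ($B{\left(H,L \right)} = \frac{L + H}{H - 8} = \frac{H + L}{-8 + H}$)
$C = 7396$ ($C = \left(\frac{7 + 7}{-8 + 7} + 100\right)^{2} = \left(\frac{1}{-1} \cdot 14 + 100\right)^{2} = \left(\left(-1\right) 14 + 100\right)^{2} = \left(-14 + 100\right)^{2} = 86^{2} = 7396$)
$C - -39496 = 7396 - -39496 = 7396 + 39496 = 46892$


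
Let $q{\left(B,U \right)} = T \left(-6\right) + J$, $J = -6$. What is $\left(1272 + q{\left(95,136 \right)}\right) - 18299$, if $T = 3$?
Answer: $-17051$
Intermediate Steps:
$q{\left(B,U \right)} = -24$ ($q{\left(B,U \right)} = 3 \left(-6\right) - 6 = -18 - 6 = -24$)
$\left(1272 + q{\left(95,136 \right)}\right) - 18299 = \left(1272 - 24\right) - 18299 = 1248 - 18299 = -17051$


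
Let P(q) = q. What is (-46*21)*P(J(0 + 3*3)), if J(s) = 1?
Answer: -966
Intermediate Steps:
(-46*21)*P(J(0 + 3*3)) = -46*21*1 = -966*1 = -966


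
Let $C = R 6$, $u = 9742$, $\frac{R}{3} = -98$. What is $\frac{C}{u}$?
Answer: $- \frac{882}{4871} \approx -0.18107$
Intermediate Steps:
$R = -294$ ($R = 3 \left(-98\right) = -294$)
$C = -1764$ ($C = \left(-294\right) 6 = -1764$)
$\frac{C}{u} = - \frac{1764}{9742} = \left(-1764\right) \frac{1}{9742} = - \frac{882}{4871}$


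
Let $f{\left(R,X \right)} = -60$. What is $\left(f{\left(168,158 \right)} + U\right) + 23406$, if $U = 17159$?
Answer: $40505$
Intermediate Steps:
$\left(f{\left(168,158 \right)} + U\right) + 23406 = \left(-60 + 17159\right) + 23406 = 17099 + 23406 = 40505$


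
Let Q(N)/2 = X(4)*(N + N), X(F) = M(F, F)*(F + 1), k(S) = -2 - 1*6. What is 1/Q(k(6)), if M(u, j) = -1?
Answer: 1/160 ≈ 0.0062500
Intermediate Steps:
k(S) = -8 (k(S) = -2 - 6 = -8)
X(F) = -1 - F (X(F) = -(F + 1) = -(1 + F) = -1 - F)
Q(N) = -20*N (Q(N) = 2*((-1 - 1*4)*(N + N)) = 2*((-1 - 4)*(2*N)) = 2*(-10*N) = -20*N)
1/Q(k(6)) = 1/(-20*(-8)) = 1/160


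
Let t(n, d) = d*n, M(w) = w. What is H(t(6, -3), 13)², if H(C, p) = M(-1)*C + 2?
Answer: 400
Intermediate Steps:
H(C, p) = 2 - C (H(C, p) = -C + 2 = 2 - C)
H(t(6, -3), 13)² = (2 - (-3)*6)² = (2 - 1*(-18))² = (2 + 18)² = 20² = 400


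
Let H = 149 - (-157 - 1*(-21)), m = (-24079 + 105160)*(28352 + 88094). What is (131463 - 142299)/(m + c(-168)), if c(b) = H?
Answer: -3612/3147186137 ≈ -1.1477e-6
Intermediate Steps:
m = 9441558126 (m = 81081*116446 = 9441558126)
H = 285 (H = 149 - (-157 + 21) = 149 - 1*(-136) = 149 + 136 = 285)
c(b) = 285
(131463 - 142299)/(m + c(-168)) = (131463 - 142299)/(9441558126 + 285) = -10836/9441558411 = -10836*1/9441558411 = -3612/3147186137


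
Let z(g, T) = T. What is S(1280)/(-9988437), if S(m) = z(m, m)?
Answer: -1280/9988437 ≈ -0.00012815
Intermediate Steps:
S(m) = m
S(1280)/(-9988437) = 1280/(-9988437) = 1280*(-1/9988437) = -1280/9988437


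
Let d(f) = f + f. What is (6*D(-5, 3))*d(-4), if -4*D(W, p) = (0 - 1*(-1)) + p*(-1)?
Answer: -24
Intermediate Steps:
D(W, p) = -¼ + p/4 (D(W, p) = -((0 - 1*(-1)) + p*(-1))/4 = -((0 + 1) - p)/4 = -(1 - p)/4 = -¼ + p/4)
d(f) = 2*f
(6*D(-5, 3))*d(-4) = (6*(-¼ + (¼)*3))*(2*(-4)) = (6*(-¼ + ¾))*(-8) = (6*(½))*(-8) = 3*(-8) = -24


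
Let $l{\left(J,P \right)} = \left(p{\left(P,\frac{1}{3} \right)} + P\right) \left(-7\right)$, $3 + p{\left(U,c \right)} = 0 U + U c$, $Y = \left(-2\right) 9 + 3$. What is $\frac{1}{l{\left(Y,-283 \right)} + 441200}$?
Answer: $\frac{3}{1331587} \approx 2.2529 \cdot 10^{-6}$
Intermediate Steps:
$Y = -15$ ($Y = -18 + 3 = -15$)
$p{\left(U,c \right)} = -3 + U c$ ($p{\left(U,c \right)} = -3 + \left(0 U + U c\right) = -3 + \left(0 + U c\right) = -3 + U c$)
$l{\left(J,P \right)} = 21 - \frac{28 P}{3}$ ($l{\left(J,P \right)} = \left(\left(-3 + \frac{P}{3}\right) + P\right) \left(-7\right) = \left(-3 + \frac{4 P}{3}\right) \left(-7\right) = 21 - \frac{28 P}{3}$)
$\frac{1}{l{\left(Y,-283 \right)} + 441200} = \frac{1}{\left(21 - - \frac{7924}{3}\right) + 441200} = \frac{1}{\left(21 + \frac{7924}{3}\right) + 441200} = \frac{1}{\frac{7987}{3} + 441200} = \frac{1}{\frac{1331587}{3}} = \frac{3}{1331587}$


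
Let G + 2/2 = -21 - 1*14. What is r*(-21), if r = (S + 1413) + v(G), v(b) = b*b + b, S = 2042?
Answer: -99015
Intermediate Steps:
G = -36 (G = -1 + (-21 - 1*14) = -1 + (-21 - 14) = -1 - 35 = -36)
v(b) = b + b² (v(b) = b² + b = b + b²)
r = 4715 (r = (2042 + 1413) - 36*(1 - 36) = 3455 - 36*(-35) = 3455 + 1260 = 4715)
r*(-21) = 4715*(-21) = -99015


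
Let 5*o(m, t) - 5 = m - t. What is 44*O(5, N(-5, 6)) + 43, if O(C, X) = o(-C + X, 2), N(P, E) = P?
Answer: -93/5 ≈ -18.600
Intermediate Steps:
o(m, t) = 1 - t/5 + m/5 (o(m, t) = 1 + (m - t)/5 = 1 + (-t/5 + m/5) = 1 - t/5 + m/5)
O(C, X) = 3/5 - C/5 + X/5 (O(C, X) = 1 - 1/5*2 + (-C + X)/5 = 1 - 2/5 + (X - C)/5 = 1 - 2/5 + (-C/5 + X/5) = 3/5 - C/5 + X/5)
44*O(5, N(-5, 6)) + 43 = 44*(3/5 - 1/5*5 + (1/5)*(-5)) + 43 = 44*(3/5 - 1 - 1) + 43 = 44*(-7/5) + 43 = -308/5 + 43 = -93/5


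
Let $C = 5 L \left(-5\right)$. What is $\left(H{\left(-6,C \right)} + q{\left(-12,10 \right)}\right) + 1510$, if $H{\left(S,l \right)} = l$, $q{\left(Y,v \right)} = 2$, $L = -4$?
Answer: $1612$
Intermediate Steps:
$C = 100$ ($C = 5 \left(-4\right) \left(-5\right) = \left(-20\right) \left(-5\right) = 100$)
$\left(H{\left(-6,C \right)} + q{\left(-12,10 \right)}\right) + 1510 = \left(100 + 2\right) + 1510 = 102 + 1510 = 1612$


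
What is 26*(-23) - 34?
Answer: -632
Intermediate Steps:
26*(-23) - 34 = -598 - 34 = -632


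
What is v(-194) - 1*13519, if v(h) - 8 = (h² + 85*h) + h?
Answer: 7441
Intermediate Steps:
v(h) = 8 + h² + 86*h (v(h) = 8 + ((h² + 85*h) + h) = 8 + (h² + 86*h) = 8 + h² + 86*h)
v(-194) - 1*13519 = (8 + (-194)² + 86*(-194)) - 1*13519 = (8 + 37636 - 16684) - 13519 = 20960 - 13519 = 7441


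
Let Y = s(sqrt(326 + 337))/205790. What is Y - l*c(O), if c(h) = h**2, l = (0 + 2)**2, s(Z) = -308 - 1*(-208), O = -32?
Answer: -84291594/20579 ≈ -4096.0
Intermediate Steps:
s(Z) = -100 (s(Z) = -308 + 208 = -100)
Y = -10/20579 (Y = -100/205790 = -100*1/205790 = -10/20579 ≈ -0.00048593)
l = 4 (l = 2**2 = 4)
Y - l*c(O) = -10/20579 - 4*(-32)**2 = -10/20579 - 4*1024 = -10/20579 - 1*4096 = -10/20579 - 4096 = -84291594/20579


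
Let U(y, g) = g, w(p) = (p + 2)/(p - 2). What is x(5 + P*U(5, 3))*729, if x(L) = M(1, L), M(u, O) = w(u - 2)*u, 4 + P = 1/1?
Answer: -243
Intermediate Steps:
w(p) = (2 + p)/(-2 + p)
P = -3 (P = -4 + 1/1 = -4 + 1 = -3)
M(u, O) = u**2/(-4 + u) (M(u, O) = ((2 + (u - 2))/(-2 + (u - 2)))*u = ((2 + (-2 + u))/(-2 + (-2 + u)))*u = (u/(-4 + u))*u = u**2/(-4 + u))
x(L) = -1/3 (x(L) = 1**2/(-4 + 1) = 1/(-3) = 1*(-1/3) = -1/3)
x(5 + P*U(5, 3))*729 = -1/3*729 = -243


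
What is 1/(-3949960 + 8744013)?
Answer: 1/4794053 ≈ 2.0859e-7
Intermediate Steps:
1/(-3949960 + 8744013) = 1/4794053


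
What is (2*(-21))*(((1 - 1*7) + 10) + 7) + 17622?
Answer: 17160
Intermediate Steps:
(2*(-21))*(((1 - 1*7) + 10) + 7) + 17622 = -42*(((1 - 7) + 10) + 7) + 17622 = -42*((-6 + 10) + 7) + 17622 = -42*(4 + 7) + 17622 = -42*11 + 17622 = -462 + 17622 = 17160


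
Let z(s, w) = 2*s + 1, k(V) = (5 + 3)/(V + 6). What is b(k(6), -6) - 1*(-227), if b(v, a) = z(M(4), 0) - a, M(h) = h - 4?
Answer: 234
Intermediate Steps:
M(h) = -4 + h
k(V) = 8/(6 + V)
z(s, w) = 1 + 2*s
b(v, a) = 1 - a (b(v, a) = (1 + 2*(-4 + 4)) - a = (1 + 2*0) - a = (1 + 0) - a = 1 - a)
b(k(6), -6) - 1*(-227) = (1 - 1*(-6)) - 1*(-227) = (1 + 6) + 227 = 7 + 227 = 234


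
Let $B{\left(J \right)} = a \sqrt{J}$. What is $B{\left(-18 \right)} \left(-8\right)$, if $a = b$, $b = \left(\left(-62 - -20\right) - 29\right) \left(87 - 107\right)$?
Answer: $- 34080 i \sqrt{2} \approx - 48196.0 i$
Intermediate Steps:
$b = 1420$ ($b = \left(\left(-62 + 20\right) - 29\right) \left(-20\right) = \left(-42 - 29\right) \left(-20\right) = \left(-71\right) \left(-20\right) = 1420$)
$a = 1420$
$B{\left(J \right)} = 1420 \sqrt{J}$
$B{\left(-18 \right)} \left(-8\right) = 1420 \sqrt{-18} \left(-8\right) = 1420 \cdot 3 i \sqrt{2} \left(-8\right) = 4260 i \sqrt{2} \left(-8\right) = - 34080 i \sqrt{2}$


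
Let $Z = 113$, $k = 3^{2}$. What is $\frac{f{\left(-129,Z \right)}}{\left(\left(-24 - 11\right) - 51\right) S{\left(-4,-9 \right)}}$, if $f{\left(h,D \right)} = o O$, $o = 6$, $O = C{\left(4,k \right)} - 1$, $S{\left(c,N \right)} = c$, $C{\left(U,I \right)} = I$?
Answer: $\frac{6}{43} \approx 0.13953$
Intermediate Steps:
$k = 9$
$O = 8$ ($O = 9 - 1 = 8$)
$f{\left(h,D \right)} = 48$ ($f{\left(h,D \right)} = 6 \cdot 8 = 48$)
$\frac{f{\left(-129,Z \right)}}{\left(\left(-24 - 11\right) - 51\right) S{\left(-4,-9 \right)}} = \frac{48}{\left(\left(-24 - 11\right) - 51\right) \left(-4\right)} = \frac{48}{\left(-35 - 51\right) \left(-4\right)} = \frac{48}{\left(-86\right) \left(-4\right)} = \frac{48}{344} = 48 \cdot \frac{1}{344} = \frac{6}{43}$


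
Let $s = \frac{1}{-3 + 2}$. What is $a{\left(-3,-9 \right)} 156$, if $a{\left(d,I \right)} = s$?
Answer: $-156$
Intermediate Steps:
$s = -1$ ($s = \frac{1}{-1} = -1$)
$a{\left(d,I \right)} = -1$
$a{\left(-3,-9 \right)} 156 = \left(-1\right) 156 = -156$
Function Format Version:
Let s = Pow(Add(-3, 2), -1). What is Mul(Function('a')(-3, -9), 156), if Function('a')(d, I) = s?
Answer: -156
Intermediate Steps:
s = -1 (s = Pow(-1, -1) = -1)
Function('a')(d, I) = -1
Mul(Function('a')(-3, -9), 156) = Mul(-1, 156) = -156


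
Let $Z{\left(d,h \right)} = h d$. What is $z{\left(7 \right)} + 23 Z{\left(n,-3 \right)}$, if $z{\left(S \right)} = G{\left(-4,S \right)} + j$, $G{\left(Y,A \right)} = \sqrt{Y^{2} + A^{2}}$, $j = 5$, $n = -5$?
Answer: $350 + \sqrt{65} \approx 358.06$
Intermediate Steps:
$G{\left(Y,A \right)} = \sqrt{A^{2} + Y^{2}}$
$z{\left(S \right)} = 5 + \sqrt{16 + S^{2}}$ ($z{\left(S \right)} = \sqrt{S^{2} + \left(-4\right)^{2}} + 5 = \sqrt{S^{2} + 16} + 5 = \sqrt{16 + S^{2}} + 5 = 5 + \sqrt{16 + S^{2}}$)
$Z{\left(d,h \right)} = d h$
$z{\left(7 \right)} + 23 Z{\left(n,-3 \right)} = \left(5 + \sqrt{16 + 7^{2}}\right) + 23 \left(\left(-5\right) \left(-3\right)\right) = \left(5 + \sqrt{16 + 49}\right) + 23 \cdot 15 = \left(5 + \sqrt{65}\right) + 345 = 350 + \sqrt{65}$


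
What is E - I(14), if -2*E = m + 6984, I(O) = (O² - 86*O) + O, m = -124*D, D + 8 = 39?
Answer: -576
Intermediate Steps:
D = 31 (D = -8 + 39 = 31)
m = -3844 (m = -124*31 = -3844)
I(O) = O² - 85*O
E = -1570 (E = -(-3844 + 6984)/2 = -½*3140 = -1570)
E - I(14) = -1570 - 14*(-85 + 14) = -1570 - 14*(-71) = -1570 - 1*(-994) = -1570 + 994 = -576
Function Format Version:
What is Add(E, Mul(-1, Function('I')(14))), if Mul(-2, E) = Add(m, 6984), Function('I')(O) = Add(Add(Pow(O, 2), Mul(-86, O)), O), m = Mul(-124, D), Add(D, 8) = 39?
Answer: -576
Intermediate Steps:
D = 31 (D = Add(-8, 39) = 31)
m = -3844 (m = Mul(-124, 31) = -3844)
Function('I')(O) = Add(Pow(O, 2), Mul(-85, O))
E = -1570 (E = Mul(Rational(-1, 2), Add(-3844, 6984)) = Mul(Rational(-1, 2), 3140) = -1570)
Add(E, Mul(-1, Function('I')(14))) = Add(-1570, Mul(-1, Mul(14, Add(-85, 14)))) = Add(-1570, Mul(-1, Mul(14, -71))) = Add(-1570, Mul(-1, -994)) = Add(-1570, 994) = -576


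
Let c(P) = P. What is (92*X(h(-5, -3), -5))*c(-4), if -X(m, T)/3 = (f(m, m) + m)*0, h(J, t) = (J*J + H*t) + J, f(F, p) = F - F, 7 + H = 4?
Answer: 0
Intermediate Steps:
H = -3 (H = -7 + 4 = -3)
f(F, p) = 0
h(J, t) = J + J² - 3*t (h(J, t) = (J*J - 3*t) + J = (J² - 3*t) + J = J + J² - 3*t)
X(m, T) = 0 (X(m, T) = -3*(0 + m)*0 = -3*m*0 = -3*0 = 0)
(92*X(h(-5, -3), -5))*c(-4) = (92*0)*(-4) = 0*(-4) = 0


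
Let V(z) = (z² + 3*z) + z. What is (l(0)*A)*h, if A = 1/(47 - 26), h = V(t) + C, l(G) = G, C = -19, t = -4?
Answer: 0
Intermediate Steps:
V(z) = z² + 4*z
h = -19 (h = -4*(4 - 4) - 19 = -4*0 - 19 = 0 - 19 = -19)
A = 1/21 ≈ 0.047619
(l(0)*A)*h = (0*(1/21))*(-19) = 0*(-19) = 0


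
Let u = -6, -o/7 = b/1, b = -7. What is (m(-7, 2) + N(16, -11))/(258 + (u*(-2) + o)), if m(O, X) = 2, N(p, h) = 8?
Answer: 10/319 ≈ 0.031348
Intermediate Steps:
o = 49 (o = -(-49)/1 = -(-49) = -7*(-7) = 49)
(m(-7, 2) + N(16, -11))/(258 + (u*(-2) + o)) = (2 + 8)/(258 + (-6*(-2) + 49)) = 10/(258 + (12 + 49)) = 10/(258 + 61) = 10/319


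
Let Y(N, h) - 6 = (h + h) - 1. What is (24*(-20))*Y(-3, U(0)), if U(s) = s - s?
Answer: -2400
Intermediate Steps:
U(s) = 0
Y(N, h) = 5 + 2*h (Y(N, h) = 6 + ((h + h) - 1) = 6 + (2*h - 1) = 6 + (-1 + 2*h) = 5 + 2*h)
(24*(-20))*Y(-3, U(0)) = (24*(-20))*(5 + 2*0) = -480*(5 + 0) = -480*5 = -2400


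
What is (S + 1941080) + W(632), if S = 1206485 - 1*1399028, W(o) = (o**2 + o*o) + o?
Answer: 2548017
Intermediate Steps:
W(o) = o + 2*o**2 (W(o) = (o**2 + o**2) + o = 2*o**2 + o = o + 2*o**2)
S = -192543 (S = 1206485 - 1399028 = -192543)
(S + 1941080) + W(632) = (-192543 + 1941080) + 632*(1 + 2*632) = 1748537 + 632*(1 + 1264) = 1748537 + 632*1265 = 1748537 + 799480 = 2548017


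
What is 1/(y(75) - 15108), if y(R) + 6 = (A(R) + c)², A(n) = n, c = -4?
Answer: -1/10073 ≈ -9.9275e-5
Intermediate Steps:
y(R) = -6 + (-4 + R)² (y(R) = -6 + (R - 4)² = -6 + (-4 + R)²)
1/(y(75) - 15108) = 1/((-6 + (-4 + 75)²) - 15108) = 1/((-6 + 71²) - 15108) = 1/((-6 + 5041) - 15108) = 1/(5035 - 15108) = 1/(-10073) = -1/10073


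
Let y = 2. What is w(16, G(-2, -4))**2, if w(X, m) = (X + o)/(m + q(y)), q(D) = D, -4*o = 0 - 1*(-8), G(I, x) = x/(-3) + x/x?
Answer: 1764/169 ≈ 10.438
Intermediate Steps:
G(I, x) = 1 - x/3 (G(I, x) = x*(-1/3) + 1 = -x/3 + 1 = 1 - x/3)
o = -2 (o = -(0 - 1*(-8))/4 = -(0 + 8)/4 = -1/4*8 = -2)
w(X, m) = (-2 + X)/(2 + m) (w(X, m) = (X - 2)/(m + 2) = (-2 + X)/(2 + m))
w(16, G(-2, -4))**2 = ((-2 + 16)/(2 + (1 - 1/3*(-4))))**2 = (14/(2 + (1 + 4/3)))**2 = (14/(2 + 7/3))**2 = (14/(13/3))**2 = ((3/13)*14)**2 = (42/13)**2 = 1764/169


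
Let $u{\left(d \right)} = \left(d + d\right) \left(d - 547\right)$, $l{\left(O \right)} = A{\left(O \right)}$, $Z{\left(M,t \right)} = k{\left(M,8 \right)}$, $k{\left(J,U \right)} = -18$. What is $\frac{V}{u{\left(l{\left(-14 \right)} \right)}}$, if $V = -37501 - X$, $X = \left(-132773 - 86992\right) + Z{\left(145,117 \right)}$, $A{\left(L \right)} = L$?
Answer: $\frac{91141}{7854} \approx 11.604$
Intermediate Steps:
$Z{\left(M,t \right)} = -18$
$X = -219783$ ($X = \left(-132773 - 86992\right) - 18 = -219765 - 18 = -219783$)
$l{\left(O \right)} = O$
$u{\left(d \right)} = 2 d \left(-547 + d\right)$
$V = 182282$ ($V = -37501 - -219783 = -37501 + 219783 = 182282$)
$\frac{V}{u{\left(l{\left(-14 \right)} \right)}} = \frac{182282}{2 \left(-14\right) \left(-547 - 14\right)} = \frac{182282}{2 \left(-14\right) \left(-561\right)} = \frac{182282}{15708} = 182282 \cdot \frac{1}{15708} = \frac{91141}{7854}$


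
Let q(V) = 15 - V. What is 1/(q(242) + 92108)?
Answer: 1/91881 ≈ 1.0884e-5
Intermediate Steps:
1/(q(242) + 92108) = 1/((15 - 1*242) + 92108) = 1/((15 - 242) + 92108) = 1/(-227 + 92108) = 1/91881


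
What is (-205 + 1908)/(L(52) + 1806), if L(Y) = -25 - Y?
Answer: 131/133 ≈ 0.98496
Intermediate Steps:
(-205 + 1908)/(L(52) + 1806) = (-205 + 1908)/((-25 - 1*52) + 1806) = 1703/((-25 - 52) + 1806) = 1703/(-77 + 1806) = 1703/1729 = 1703*(1/1729) = 131/133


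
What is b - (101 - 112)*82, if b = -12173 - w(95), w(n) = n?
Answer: -11366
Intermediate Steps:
b = -12268 (b = -12173 - 1*95 = -12173 - 95 = -12268)
b - (101 - 112)*82 = -12268 - (101 - 112)*82 = -12268 - (-11)*82 = -12268 - 1*(-902) = -12268 + 902 = -11366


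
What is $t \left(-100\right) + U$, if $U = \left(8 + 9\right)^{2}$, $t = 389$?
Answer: $-38611$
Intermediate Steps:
$U = 289$ ($U = 17^{2} = 289$)
$t \left(-100\right) + U = 389 \left(-100\right) + 289 = -38900 + 289 = -38611$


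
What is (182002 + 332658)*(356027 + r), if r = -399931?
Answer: -22595632640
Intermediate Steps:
(182002 + 332658)*(356027 + r) = (182002 + 332658)*(356027 - 399931) = 514660*(-43904) = -22595632640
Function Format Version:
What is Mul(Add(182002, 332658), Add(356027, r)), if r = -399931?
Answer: -22595632640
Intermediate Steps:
Mul(Add(182002, 332658), Add(356027, r)) = Mul(Add(182002, 332658), Add(356027, -399931)) = Mul(514660, -43904) = -22595632640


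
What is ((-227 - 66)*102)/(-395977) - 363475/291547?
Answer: -135214566433/115445906419 ≈ -1.1712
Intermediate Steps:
((-227 - 66)*102)/(-395977) - 363475/291547 = -293*102*(-1/395977) - 363475*1/291547 = -29886*(-1/395977) - 363475/291547 = 29886/395977 - 363475/291547 = -135214566433/115445906419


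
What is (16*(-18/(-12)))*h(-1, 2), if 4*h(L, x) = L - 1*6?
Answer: -42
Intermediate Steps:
h(L, x) = -3/2 + L/4 (h(L, x) = (L - 1*6)/4 = (L - 6)/4 = (-6 + L)/4 = -3/2 + L/4)
(16*(-18/(-12)))*h(-1, 2) = (16*(-18/(-12)))*(-3/2 + (¼)*(-1)) = (16*(-18*(-1/12)))*(-3/2 - ¼) = (16*(3/2))*(-7/4) = 24*(-7/4) = -42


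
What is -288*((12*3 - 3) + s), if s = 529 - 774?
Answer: 61056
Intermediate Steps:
s = -245
-288*((12*3 - 3) + s) = -288*((12*3 - 3) - 245) = -288*((36 - 3) - 245) = -288*(33 - 245) = -288*(-212) = 61056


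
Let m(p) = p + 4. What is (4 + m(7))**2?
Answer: 225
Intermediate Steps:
m(p) = 4 + p
(4 + m(7))**2 = (4 + (4 + 7))**2 = (4 + 11)**2 = 15**2 = 225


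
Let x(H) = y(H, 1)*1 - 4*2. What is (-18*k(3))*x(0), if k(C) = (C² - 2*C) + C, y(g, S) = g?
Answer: 864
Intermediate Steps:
k(C) = C² - C
x(H) = -8 + H (x(H) = H*1 - 4*2 = H - 8 = -8 + H)
(-18*k(3))*x(0) = (-54*(-1 + 3))*(-8 + 0) = -54*2*(-8) = -18*6*(-8) = -108*(-8) = 864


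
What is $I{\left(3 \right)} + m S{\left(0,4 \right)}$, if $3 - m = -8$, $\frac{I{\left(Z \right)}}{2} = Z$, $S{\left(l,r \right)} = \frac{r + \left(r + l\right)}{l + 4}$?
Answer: $28$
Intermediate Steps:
$S{\left(l,r \right)} = \frac{l + 2 r}{4 + l}$ ($S{\left(l,r \right)} = \frac{r + \left(l + r\right)}{4 + l} = \frac{l + 2 r}{4 + l}$)
$I{\left(Z \right)} = 2 Z$
$m = 11$ ($m = 3 - -8 = 3 + 8 = 11$)
$I{\left(3 \right)} + m S{\left(0,4 \right)} = 2 \cdot 3 + 11 \frac{0 + 2 \cdot 4}{4 + 0} = 6 + 11 \frac{0 + 8}{4} = 6 + 11 \cdot \frac{1}{4} \cdot 8 = 6 + 11 \cdot 2 = 6 + 22 = 28$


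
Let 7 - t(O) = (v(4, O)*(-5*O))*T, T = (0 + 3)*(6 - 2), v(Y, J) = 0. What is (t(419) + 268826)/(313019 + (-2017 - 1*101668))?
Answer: 89611/69778 ≈ 1.2842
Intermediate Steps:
T = 12 (T = 3*4 = 12)
t(O) = 7 (t(O) = 7 - 0*(-5*O)*12 = 7 - 0*12 = 7 - 1*0 = 7 + 0 = 7)
(t(419) + 268826)/(313019 + (-2017 - 1*101668)) = (7 + 268826)/(313019 + (-2017 - 1*101668)) = 268833/(313019 + (-2017 - 101668)) = 268833/(313019 - 103685) = 268833/209334 = 268833*(1/209334) = 89611/69778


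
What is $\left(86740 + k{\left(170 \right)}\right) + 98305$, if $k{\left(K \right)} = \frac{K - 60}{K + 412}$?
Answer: $\frac{53848150}{291} \approx 1.8505 \cdot 10^{5}$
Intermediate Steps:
$k{\left(K \right)} = \frac{-60 + K}{412 + K}$
$\left(86740 + k{\left(170 \right)}\right) + 98305 = \left(86740 + \frac{-60 + 170}{412 + 170}\right) + 98305 = \left(86740 + \frac{1}{582} \cdot 110\right) + 98305 = \left(86740 + \frac{55}{291}\right) + 98305 = \frac{25241395}{291} + 98305 = \frac{53848150}{291}$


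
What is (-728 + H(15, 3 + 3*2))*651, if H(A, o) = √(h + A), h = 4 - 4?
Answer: -473928 + 651*√15 ≈ -4.7141e+5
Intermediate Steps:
h = 0
H(A, o) = √A (H(A, o) = √(0 + A) = √A)
(-728 + H(15, 3 + 3*2))*651 = (-728 + √15)*651 = -473928 + 651*√15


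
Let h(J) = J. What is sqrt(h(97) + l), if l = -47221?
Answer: 6*I*sqrt(1309) ≈ 217.08*I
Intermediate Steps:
sqrt(h(97) + l) = sqrt(97 - 47221) = sqrt(-47124) = 6*I*sqrt(1309)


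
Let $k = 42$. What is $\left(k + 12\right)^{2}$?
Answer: $2916$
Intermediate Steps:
$\left(k + 12\right)^{2} = \left(42 + 12\right)^{2} = 54^{2} = 2916$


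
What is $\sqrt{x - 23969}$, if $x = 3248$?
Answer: $i \sqrt{20721} \approx 143.95 i$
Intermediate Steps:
$\sqrt{x - 23969} = \sqrt{3248 - 23969} = \sqrt{-20721} = i \sqrt{20721}$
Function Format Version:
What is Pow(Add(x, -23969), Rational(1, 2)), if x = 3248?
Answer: Mul(I, Pow(20721, Rational(1, 2))) ≈ Mul(143.95, I)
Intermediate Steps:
Pow(Add(x, -23969), Rational(1, 2)) = Pow(Add(3248, -23969), Rational(1, 2)) = Pow(-20721, Rational(1, 2)) = Mul(I, Pow(20721, Rational(1, 2)))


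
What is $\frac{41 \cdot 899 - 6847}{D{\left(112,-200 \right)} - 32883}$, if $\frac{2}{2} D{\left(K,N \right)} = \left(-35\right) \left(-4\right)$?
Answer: $- \frac{30012}{32743} \approx -0.91659$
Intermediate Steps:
$D{\left(K,N \right)} = 140$ ($D{\left(K,N \right)} = \left(-35\right) \left(-4\right) = 140$)
$\frac{41 \cdot 899 - 6847}{D{\left(112,-200 \right)} - 32883} = \frac{41 \cdot 899 - 6847}{140 - 32883} = \frac{36859 - 6847}{-32743} = 30012 \left(- \frac{1}{32743}\right) = - \frac{30012}{32743}$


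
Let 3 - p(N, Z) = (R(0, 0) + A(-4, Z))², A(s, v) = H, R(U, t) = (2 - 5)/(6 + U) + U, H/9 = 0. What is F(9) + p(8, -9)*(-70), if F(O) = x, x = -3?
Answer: -391/2 ≈ -195.50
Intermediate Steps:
H = 0 (H = 9*0 = 0)
R(U, t) = U - 3/(6 + U) (R(U, t) = -3/(6 + U) + U = U - 3/(6 + U))
F(O) = -3
A(s, v) = 0
p(N, Z) = 11/4 (p(N, Z) = 3 - ((-3 + 0² + 6*0)/(6 + 0) + 0)² = 3 - ((-3 + 0 + 0)/6 + 0)² = 3 - ((⅙)*(-3) + 0)² = 3 - (-½ + 0)² = 3 - (-½)² = 3 - 1*¼ = 3 - ¼ = 11/4)
F(9) + p(8, -9)*(-70) = -3 + (11/4)*(-70) = -3 - 385/2 = -391/2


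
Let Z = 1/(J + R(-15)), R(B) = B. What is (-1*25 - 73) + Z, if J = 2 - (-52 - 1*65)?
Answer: -10191/104 ≈ -97.990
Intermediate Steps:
J = 119 (J = 2 - (-52 - 65) = 2 - 1*(-117) = 2 + 117 = 119)
Z = 1/104 (Z = 1/(119 - 15) = 1/104 ≈ 0.0096154)
(-1*25 - 73) + Z = (-1*25 - 73) + 1/104 = (-25 - 73) + 1/104 = -98 + 1/104 = -10191/104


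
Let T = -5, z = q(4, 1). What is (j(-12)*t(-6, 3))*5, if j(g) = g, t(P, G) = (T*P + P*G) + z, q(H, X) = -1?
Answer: -660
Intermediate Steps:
z = -1
t(P, G) = -1 - 5*P + G*P (t(P, G) = (-5*P + P*G) - 1 = (-5*P + G*P) - 1 = -1 - 5*P + G*P)
(j(-12)*t(-6, 3))*5 = -12*(-1 - 5*(-6) + 3*(-6))*5 = -12*(-1 + 30 - 18)*5 = -12*11*5 = -132*5 = -660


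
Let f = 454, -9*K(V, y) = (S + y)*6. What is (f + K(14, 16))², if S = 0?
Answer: 1768900/9 ≈ 1.9654e+5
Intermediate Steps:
K(V, y) = -2*y/3 (K(V, y) = -(0 + y)*6/9 = -y*6/9 = -2*y/3)
(f + K(14, 16))² = (454 - ⅔*16)² = (454 - 32/3)² = (1330/3)² = 1768900/9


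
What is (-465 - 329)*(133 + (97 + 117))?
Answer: -275518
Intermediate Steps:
(-465 - 329)*(133 + (97 + 117)) = -794*(133 + 214) = -794*347 = -275518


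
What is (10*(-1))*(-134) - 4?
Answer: 1336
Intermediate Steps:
(10*(-1))*(-134) - 4 = -10*(-134) - 4 = 1340 - 4 = 1336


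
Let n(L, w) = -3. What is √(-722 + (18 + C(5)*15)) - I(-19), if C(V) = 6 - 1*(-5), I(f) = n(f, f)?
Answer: 3 + 7*I*√11 ≈ 3.0 + 23.216*I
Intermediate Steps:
I(f) = -3
C(V) = 11 (C(V) = 6 + 5 = 11)
√(-722 + (18 + C(5)*15)) - I(-19) = √(-722 + (18 + 11*15)) - 1*(-3) = √(-722 + (18 + 165)) + 3 = √(-722 + 183) + 3 = √(-539) + 3 = 7*I*√11 + 3 = 3 + 7*I*√11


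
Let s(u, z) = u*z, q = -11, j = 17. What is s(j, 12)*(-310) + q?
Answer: -63251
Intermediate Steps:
s(j, 12)*(-310) + q = (17*12)*(-310) - 11 = 204*(-310) - 11 = -63240 - 11 = -63251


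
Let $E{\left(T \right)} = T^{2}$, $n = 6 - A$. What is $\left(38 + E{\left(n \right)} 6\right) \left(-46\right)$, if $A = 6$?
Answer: $-1748$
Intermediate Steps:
$n = 0$ ($n = 6 - 6 = 0$)
$\left(38 + E{\left(n \right)} 6\right) \left(-46\right) = \left(38 + 0^{2} \cdot 6\right) \left(-46\right) = \left(38 + 0 \cdot 6\right) \left(-46\right) = \left(38 + 0\right) \left(-46\right) = 38 \left(-46\right) = -1748$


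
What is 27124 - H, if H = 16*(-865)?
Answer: 40964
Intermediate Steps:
H = -13840
27124 - H = 27124 - 1*(-13840) = 27124 + 13840 = 40964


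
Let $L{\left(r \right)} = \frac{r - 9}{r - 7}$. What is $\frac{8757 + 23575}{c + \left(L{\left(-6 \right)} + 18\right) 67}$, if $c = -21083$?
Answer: $- \frac{105079}{64349} \approx -1.633$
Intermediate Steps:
$L{\left(r \right)} = \frac{-9 + r}{-7 + r}$
$\frac{8757 + 23575}{c + \left(L{\left(-6 \right)} + 18\right) 67} = \frac{8757 + 23575}{-21083 + \left(\frac{-9 - 6}{-7 - 6} + 18\right) 67} = \frac{32332}{-21083 + \left(\frac{1}{-13} \left(-15\right) + 18\right) 67} = \frac{32332}{-21083 + \left(\left(- \frac{1}{13}\right) \left(-15\right) + 18\right) 67} = \frac{32332}{-21083 + \left(\frac{15}{13} + 18\right) 67} = \frac{32332}{-21083 + \frac{249}{13} \cdot 67} = \frac{32332}{-21083 + \frac{16683}{13}} = \frac{32332}{- \frac{257396}{13}} = 32332 \left(- \frac{13}{257396}\right) = - \frac{105079}{64349}$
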